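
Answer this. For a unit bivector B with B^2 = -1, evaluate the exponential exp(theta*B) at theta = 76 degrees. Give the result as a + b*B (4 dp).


For a unit bivector B with B^2 = -1, the exponential series gives
e^(theta*B) = cos(theta) + sin(theta)*B (the GA analogue of Euler's formula).
theta = 76 degrees = 1.32645 rad
cos(76 deg) = 0.2419
sin(76 deg) = 0.9703
exp(theta*B) = 0.2419 + 0.9703*B


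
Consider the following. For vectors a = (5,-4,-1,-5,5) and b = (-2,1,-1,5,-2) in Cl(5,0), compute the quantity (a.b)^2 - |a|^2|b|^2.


a . b = 5*(-2) + (-4)*1 + (-1)*(-1) + (-5)*5 + 5*(-2)
= -10 + (-4) + 1 + (-25) + (-10) = -48
|a|^2 = 5^2 + (-4)^2 + (-1)^2 + (-5)^2 + 5^2 = 92
|b|^2 = (-2)^2 + 1^2 + (-1)^2 + 5^2 + (-2)^2 = 35
(a.b)^2 = (-48)^2 = 2304
|a|^2 * |b|^2 = 92 * 35 = 3220
Result = 2304 - 3220 = -916


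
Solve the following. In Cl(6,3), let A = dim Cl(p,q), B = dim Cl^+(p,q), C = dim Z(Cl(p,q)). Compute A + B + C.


n = 6 + 3 = 9
Total dim = 2^9 = 512
Even subalgebra dim = 2^8 = 256
n is odd, so center dim = 2
Sum = 512 + 256 + 2 = 770


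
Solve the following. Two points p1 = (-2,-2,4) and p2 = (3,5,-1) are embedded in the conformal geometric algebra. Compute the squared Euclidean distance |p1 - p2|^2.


p1 - p2 = (-5, -7, 5)
|p1 - p2|^2 = (-5)^2 + (-7)^2 + 5^2
= 25 + 49 + 25
= 99


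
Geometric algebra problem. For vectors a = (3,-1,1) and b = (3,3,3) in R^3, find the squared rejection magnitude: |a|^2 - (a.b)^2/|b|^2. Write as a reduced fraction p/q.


|a|^2 = 3^2 + (-1)^2 + 1^2 = 11
|b|^2 = 3^2 + 3^2 + 3^2 = 27
a . b = 3*3 + (-1)*3 + 1*3 = 9
(a.b)^2 = 9^2 = 81
|rej|^2 = 11 - 81/27
= (297 - 81)/27
= 216/27
In lowest terms: 8/1


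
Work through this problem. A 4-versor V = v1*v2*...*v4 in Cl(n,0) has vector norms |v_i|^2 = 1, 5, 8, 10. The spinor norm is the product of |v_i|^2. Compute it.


Spinor norm N(V) = |v1|^2 * |v2|^2 * ... * |v4|^2
= 1 * 5 * 8 * 10
Running product: 1, 5, 40, 400
N(V) = 400


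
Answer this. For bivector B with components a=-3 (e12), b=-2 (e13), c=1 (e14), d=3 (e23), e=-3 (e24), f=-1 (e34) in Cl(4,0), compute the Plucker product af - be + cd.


Plucker relation: af - be + cd
a*f = (-3)*(-1) = 3
b*e = (-2)*(-3) = 6
c*d = 1*3 = 3
af - be + cd = 3 - 6 + 3
= 0


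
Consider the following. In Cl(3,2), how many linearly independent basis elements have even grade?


Even subalgebra dimension = 2^(n-1)
n = 3 + 2 = 5
2^(5 - 1) = 2^4 = 16
Verification: sum of C(5,k) for even k = 1 + 10 + 5 = 16
Result = 16


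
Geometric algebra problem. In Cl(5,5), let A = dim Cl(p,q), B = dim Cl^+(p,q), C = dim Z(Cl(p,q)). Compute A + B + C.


n = 5 + 5 = 10
Total dim = 2^10 = 1024
Even subalgebra dim = 2^9 = 512
n is even, so center dim = 1
Sum = 1024 + 512 + 1 = 1537


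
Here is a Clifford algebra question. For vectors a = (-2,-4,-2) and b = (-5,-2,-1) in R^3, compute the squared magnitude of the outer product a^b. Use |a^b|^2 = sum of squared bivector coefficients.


a wedge b = (a1*b2 - a2*b1)*e12 + (a1*b3 - a3*b1)*e13 + (a2*b3 - a3*b2)*e23
e12 coeff: (-2)*(-2) - (-4)*(-5) = 4 - 20 = -16
e13 coeff: (-2)*(-1) - (-2)*(-5) = 2 - 10 = -8
e23 coeff: (-4)*(-1) - (-2)*(-2) = 4 - 4 = 0
|a wedge b|^2 = (-16)^2 + (-8)^2 + 0^2
= 256 + 64 + 0
= 320


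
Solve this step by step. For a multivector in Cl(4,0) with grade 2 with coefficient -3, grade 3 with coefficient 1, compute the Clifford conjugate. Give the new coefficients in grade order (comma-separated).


Clifford conjugate sign for grade k: (-1)^(k(k+1)/2)
Grade 2: (-1)^(2*3/2) = (-1)^3 = -1, coeff -3 -> 3
Grade 3: (-1)^(3*4/2) = (-1)^6 = 1, coeff 1 -> 1
Conjugated coefficients: 3, 1


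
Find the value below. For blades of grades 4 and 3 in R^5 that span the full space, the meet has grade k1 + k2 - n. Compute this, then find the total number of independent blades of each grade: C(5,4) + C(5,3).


Meet grade = grade(A) + grade(B) - n
= 4 + 3 - 5 = 2
C(5,4) = 5
C(5,3) = 10
dim_A + dim_B = 5 + 10 = 15


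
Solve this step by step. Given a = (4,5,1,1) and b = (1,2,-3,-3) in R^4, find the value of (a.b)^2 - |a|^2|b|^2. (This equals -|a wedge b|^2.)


a . b = 4*1 + 5*2 + 1*(-3) + 1*(-3)
= 4 + 10 + (-3) + (-3) = 8
|a|^2 = 4^2 + 5^2 + 1^2 + 1^2 = 43
|b|^2 = 1^2 + 2^2 + (-3)^2 + (-3)^2 = 23
(a.b)^2 = 8^2 = 64
|a|^2 * |b|^2 = 43 * 23 = 989
Result = 64 - 989 = -925


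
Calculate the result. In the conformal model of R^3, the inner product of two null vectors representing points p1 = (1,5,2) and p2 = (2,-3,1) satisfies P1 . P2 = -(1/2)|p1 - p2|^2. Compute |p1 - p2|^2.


p1 - p2 = (-1, 8, 1)
|p1 - p2|^2 = (-1)^2 + 8^2 + 1^2
= 1 + 64 + 1
= 66


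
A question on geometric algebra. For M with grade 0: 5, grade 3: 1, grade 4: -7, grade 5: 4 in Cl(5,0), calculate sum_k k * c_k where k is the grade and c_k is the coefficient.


Grade-weighted sum = sum of grade_k * coefficient_k
0*5 = 0
3*1 = 3
4*(-7) = -28
5*4 = 20
Total = 0 + 3 + (-28) + 20 = -5


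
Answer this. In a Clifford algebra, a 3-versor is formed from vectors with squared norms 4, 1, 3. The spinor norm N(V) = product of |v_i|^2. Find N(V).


Spinor norm N(V) = |v1|^2 * |v2|^2 * ... * |v3|^2
= 4 * 1 * 3
Running product: 4, 4, 12
N(V) = 12


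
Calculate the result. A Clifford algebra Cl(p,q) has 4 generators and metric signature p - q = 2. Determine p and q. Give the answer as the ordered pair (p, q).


We need p + q = 4 and p - q = 2.
Adding: 2p = 4 + 2 = 6, so p = 3.
Then q = 4 - 3 = 1.
(p, q) = (3, 1)


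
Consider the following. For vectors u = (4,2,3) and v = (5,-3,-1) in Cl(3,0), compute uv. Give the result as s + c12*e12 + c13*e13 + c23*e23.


In Cl(3,0): e_i^2 = 1, e_ie_j = -e_je_i for i != j.
Scalar part = u . v = 4*5 + 2*(-3) + 3*(-1)
= 20 + (-6) + (-3) = 11
e12 coeff = 4*(-3) - 2*5 = -12 - 10 = -22
e13 coeff = 4*(-1) - 3*5 = -4 - 15 = -19
e23 coeff = 2*(-1) - 3*(-3) = -2 - (-9) = 7
uv = 11 - 22*e12 - 19*e13 + 7*e23


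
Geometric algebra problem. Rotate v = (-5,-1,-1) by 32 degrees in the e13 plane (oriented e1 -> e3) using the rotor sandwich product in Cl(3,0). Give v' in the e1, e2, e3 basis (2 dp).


Rotor R = cos(16deg) - sin(16deg)*e13
Rotation angle theta = 2 * 16 = 32 degrees in the e13 plane (e1 -> e3).
The component perpendicular to the plane (e2) is invariant: v'_2 = v2 = -1.00
cos(32deg) = 0.8480, sin(32deg) = 0.5299
v'_1 = v1*cos(theta) - v3*sin(theta) = -5*0.8480 - (-1)*0.5299 = -3.71
v'_3 = v1*sin(theta) + v3*cos(theta) = -5*0.5299 + (-1)*0.8480 = -3.50
v' = -3.71*e1 - 1.00*e2 - 3.50*e3


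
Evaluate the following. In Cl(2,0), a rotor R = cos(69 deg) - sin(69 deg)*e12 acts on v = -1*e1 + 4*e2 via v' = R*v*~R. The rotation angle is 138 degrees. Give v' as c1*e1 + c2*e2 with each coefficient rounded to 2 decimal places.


Rotor R = cos(69deg) - sin(69deg)*e12
Rotation angle theta = 2 * 69 = 138 degrees
v' = R*v*~R rotates v by theta.
cos(138deg) = -0.7431, sin(138deg) = 0.6691
v'_1 = -1*cos(138deg) - 4*sin(138deg)
= -1*(-0.7431) - 4*0.6691
= -1.93
v'_2 = -1*sin(138deg) + 4*cos(138deg)
= -1*0.6691 + 4*(-0.7431)
= -3.64
v' = -1.93*e1 - 3.64*e2


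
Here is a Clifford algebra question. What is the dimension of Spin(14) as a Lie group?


Spin(n) double-covers SO(n); both have Lie algebra so(n) of dimension n(n-1)/2.
n = 14
n(n-1) = 14 * 13 = 182
dim Spin(14) = 182/2 = 91


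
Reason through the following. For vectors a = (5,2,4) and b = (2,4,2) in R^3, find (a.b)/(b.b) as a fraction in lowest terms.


Projection coefficient = (a . b) / (b . b)
a . b = 5*2 + 2*4 + 4*2
= 10 + 8 + 8 = 26
b . b = 2^2 + 4^2 + 2^2
= 4 + 16 + 4 = 24
Coefficient = 26/24
In lowest terms: 13/12


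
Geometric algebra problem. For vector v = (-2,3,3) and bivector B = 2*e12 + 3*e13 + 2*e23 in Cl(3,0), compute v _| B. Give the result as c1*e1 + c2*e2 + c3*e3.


Left contraction v _| B = <vB>_1 (grade-1 part of the geometric product vB).
Using e1_|e12 = e2, e2_|e12 = -e1, e1_|e13 = e3, e3_|e13 = -e1, e2_|e23 = e3, e3_|e23 = -e2:
e1 coeff: -v2*b12 - v3*b13 = -(3)*(2) - (3)*(3) = -15
e2 coeff: v1*b12 - v3*b23 = (-2)*(2) - (3)*(2) = -10
e3 coeff: v1*b13 + v2*b23 = (-2)*(3) + (3)*(2) = 0
v _| B = -15*e1 - 10*e2 + 0*e3


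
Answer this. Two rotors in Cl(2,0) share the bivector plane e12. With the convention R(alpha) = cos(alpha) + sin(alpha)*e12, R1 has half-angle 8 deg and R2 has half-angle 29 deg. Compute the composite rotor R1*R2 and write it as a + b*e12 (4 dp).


Same-plane rotors commute and their half-angles add:
R1*R2 = cos(a1 + a2) + sin(a1 + a2)*e12.
a1 + a2 = 8 + 29 = 37 deg
cos(37 deg) = 0.7986
sin(37 deg) = 0.6018
R1*R2 = 0.7986 + 0.6018*e12


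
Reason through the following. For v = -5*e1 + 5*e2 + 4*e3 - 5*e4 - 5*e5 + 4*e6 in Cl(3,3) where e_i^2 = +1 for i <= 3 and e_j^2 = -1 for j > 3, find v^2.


v^2 = sum of c_i^2 * e_i^2
Positive signature terms (e_i^2 = +1): (-5)^2 + 5^2 + 4^2 = 66
Negative signature terms (e_j^2 = -1): (-5)^2 + (-5)^2 + 4^2 = 66
v^2 = 66 - 66 = 0


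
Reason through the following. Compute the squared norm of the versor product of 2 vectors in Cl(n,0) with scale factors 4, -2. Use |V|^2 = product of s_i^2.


Each vector v_i has |v_i|^2 = s_i^2
Squared scales: 4^2 = 16, (-2)^2 = 4
|V|^2 = 16 * 4
= 64


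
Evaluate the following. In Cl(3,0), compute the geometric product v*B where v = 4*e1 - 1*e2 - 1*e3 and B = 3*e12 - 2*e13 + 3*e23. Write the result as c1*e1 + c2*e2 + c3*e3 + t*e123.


vB has grade-1 (vector) and grade-3 (trivector) parts: vB = (v _| B) + (v ^ B).
Vector part <vB>_1:
  e1: -v2*b12 - v3*b13 = -(-1)*(3) - (-1)*(-2) = 1
  e2: v1*b12 - v3*b23 = (4)*(3) - (-1)*(3) = 15
  e3: v1*b13 + v2*b23 = (4)*(-2) + (-1)*(3) = -11
Trivector part <vB>_3:
  e123: v1*b23 - v2*b13 + v3*b12 = (4)*(3) - (-1)*(-2) + (-1)*(3) = 7
vB = 1*e1 + 15*e2 - 11*e3 + 7*e123


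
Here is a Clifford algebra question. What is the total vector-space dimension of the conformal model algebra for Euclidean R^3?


The conformal model of R^3 uses Cl(4,1): the 3 Euclidean generators plus two extra orthogonal generators e+ (e+^2 = +1) and e- (e-^2 = -1), from which the null vectors e0, einf are built.
Number of generators m = 3 + 2 = 5.
dim Cl(p,q) = 2^m = 2^5 = 32


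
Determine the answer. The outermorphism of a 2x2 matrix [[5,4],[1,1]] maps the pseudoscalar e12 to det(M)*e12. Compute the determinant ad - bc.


The outermorphism of a linear map f sends e1^e2 to f(e1)^f(e2).
f(e1) = 5*e1 + 1*e2
f(e2) = 4*e1 + 1*e2
f(e1) ^ f(e2) = (5*e1 + 1*e2) ^ (4*e1 + 1*e2)
= 5*1*e12 + 1*4*e21
= (5 - 4)*e12
= 1*e12
Coefficient = 1


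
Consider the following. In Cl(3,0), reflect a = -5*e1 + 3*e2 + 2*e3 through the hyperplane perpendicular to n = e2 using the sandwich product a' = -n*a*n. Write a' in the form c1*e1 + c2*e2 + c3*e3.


Reflection formula: a' = -n*a*n, with n = e2 (unit vector, n^2 = 1).
For reflection through hyperplane perp to e2:
The component along e2 flips sign, others stay.
a = (-5, 3, 2)
a' = (-5, -3, 2)
a' = -5*e1 - 3*e2 + 2*e3


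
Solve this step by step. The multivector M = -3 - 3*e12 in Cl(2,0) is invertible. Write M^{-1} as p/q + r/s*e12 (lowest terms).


M = -3 - 3*e12, where e12^2 = -1.
Since M commutes with its reverse ~M = a - b*e12, M * ~M = a^2 - b^2*e12^2 = a^2 + b^2.
So M^{-1} = ~M / (a^2 + b^2) = (a - b*e12)/(a^2 + b^2).
a^2 + b^2 = 9 + 9 = 18
Scalar part = -3/18 = -1/6
Bivector coeff = 3/18 = 1/6
M^{-1} = -1/6 + 1/6*e12


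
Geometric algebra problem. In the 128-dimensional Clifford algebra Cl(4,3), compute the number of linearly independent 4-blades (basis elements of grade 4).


Number of grade-k basis blades in Cl(p,q) with n = p + q is C(n, k).
n = 4 + 3 = 7
C(7, 4) = 7! / (4! * 3!)
= 5040 / (24 * 6)
= 35


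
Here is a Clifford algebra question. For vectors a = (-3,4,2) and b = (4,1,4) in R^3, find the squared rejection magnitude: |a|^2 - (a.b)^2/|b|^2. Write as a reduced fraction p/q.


|a|^2 = (-3)^2 + 4^2 + 2^2 = 29
|b|^2 = 4^2 + 1^2 + 4^2 = 33
a . b = (-3)*4 + 4*1 + 2*4 = 0
(a.b)^2 = 0^2 = 0
|rej|^2 = 29 - 0/33
= (957 - 0)/33
= 957/33
In lowest terms: 29/1


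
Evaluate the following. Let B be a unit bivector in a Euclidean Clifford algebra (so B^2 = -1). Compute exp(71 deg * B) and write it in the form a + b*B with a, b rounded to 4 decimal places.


For a unit bivector B with B^2 = -1, the exponential series gives
e^(theta*B) = cos(theta) + sin(theta)*B (the GA analogue of Euler's formula).
theta = 71 degrees = 1.239184 rad
cos(71 deg) = 0.3256
sin(71 deg) = 0.9455
exp(theta*B) = 0.3256 + 0.9455*B


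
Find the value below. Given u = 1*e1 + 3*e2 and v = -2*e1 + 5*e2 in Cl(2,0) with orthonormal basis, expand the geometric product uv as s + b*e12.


Expand: (1*e1 + 3*e2)(-2*e1 + 5*e2)
= 1*(-2)*e1e1 + 1*5*e1e2 + 3*(-2)*e2e1 + 3*5*e2e2
Using e1^2 = e2^2 = 1, e2e1 = -e1e2:
Scalar part s = 1*(-2) + 3*5 = -2 + 15 = 13
Bivector part b = 1*5 - 3*(-2) = 5 - (-6) = 11
uv = 13 + 11*e12


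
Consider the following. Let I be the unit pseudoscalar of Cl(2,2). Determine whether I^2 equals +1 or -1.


The pseudoscalar I = e1...e_n (product of all n generators) of Cl(p,q) satisfies I^2 = (-1)^(q + n(n-1)/2).
p = 2, q = 2, n = p + q = 4
n(n-1)/2 = 4 * 3 / 2 = 6
Exponent = q + n(n-1)/2 = 2 + 6 = 8
I^2 = (-1)^8 = +1


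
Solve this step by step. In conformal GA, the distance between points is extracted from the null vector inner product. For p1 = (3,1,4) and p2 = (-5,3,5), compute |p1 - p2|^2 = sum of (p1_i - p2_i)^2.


p1 - p2 = (8, -2, -1)
|p1 - p2|^2 = 8^2 + (-2)^2 + (-1)^2
= 64 + 4 + 1
= 69


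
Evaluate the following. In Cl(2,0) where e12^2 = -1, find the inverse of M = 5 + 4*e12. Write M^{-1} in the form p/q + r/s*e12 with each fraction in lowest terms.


M = 5 + 4*e12, where e12^2 = -1.
Since M commutes with its reverse ~M = a - b*e12, M * ~M = a^2 - b^2*e12^2 = a^2 + b^2.
So M^{-1} = ~M / (a^2 + b^2) = (a - b*e12)/(a^2 + b^2).
a^2 + b^2 = 25 + 16 = 41
Scalar part = 5/41 = 5/41
Bivector coeff = -4/41 = -4/41
M^{-1} = 5/41 - 4/41*e12


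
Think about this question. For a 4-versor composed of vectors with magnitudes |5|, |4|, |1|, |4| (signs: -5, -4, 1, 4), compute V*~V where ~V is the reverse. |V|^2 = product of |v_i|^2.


Each vector v_i has |v_i|^2 = s_i^2
Squared scales: (-5)^2 = 25, (-4)^2 = 16, 1^2 = 1, 4^2 = 16
|V|^2 = 25 * 16 * 1 * 16
= 6400


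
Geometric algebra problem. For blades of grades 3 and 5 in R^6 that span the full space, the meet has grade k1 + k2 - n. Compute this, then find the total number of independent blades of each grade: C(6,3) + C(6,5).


Meet grade = grade(A) + grade(B) - n
= 3 + 5 - 6 = 2
C(6,3) = 20
C(6,5) = 6
dim_A + dim_B = 20 + 6 = 26


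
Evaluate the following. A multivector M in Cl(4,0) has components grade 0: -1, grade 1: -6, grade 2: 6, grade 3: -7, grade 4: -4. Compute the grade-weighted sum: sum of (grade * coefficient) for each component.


Grade-weighted sum = sum of grade_k * coefficient_k
0*(-1) = 0
1*(-6) = -6
2*6 = 12
3*(-7) = -21
4*(-4) = -16
Total = 0 + (-6) + 12 + (-21) + (-16) = -31


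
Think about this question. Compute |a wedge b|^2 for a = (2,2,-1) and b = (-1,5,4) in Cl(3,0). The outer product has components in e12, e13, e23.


a wedge b = (a1*b2 - a2*b1)*e12 + (a1*b3 - a3*b1)*e13 + (a2*b3 - a3*b2)*e23
e12 coeff: 2*5 - 2*(-1) = 10 - (-2) = 12
e13 coeff: 2*4 - (-1)*(-1) = 8 - 1 = 7
e23 coeff: 2*4 - (-1)*5 = 8 - (-5) = 13
|a wedge b|^2 = 12^2 + 7^2 + 13^2
= 144 + 49 + 169
= 362


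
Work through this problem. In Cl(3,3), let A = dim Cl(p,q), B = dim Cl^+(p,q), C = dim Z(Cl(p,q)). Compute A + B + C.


n = 3 + 3 = 6
Total dim = 2^6 = 64
Even subalgebra dim = 2^5 = 32
n is even, so center dim = 1
Sum = 64 + 32 + 1 = 97


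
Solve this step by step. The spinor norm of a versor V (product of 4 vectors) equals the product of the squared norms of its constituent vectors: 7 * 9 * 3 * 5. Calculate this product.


Spinor norm N(V) = |v1|^2 * |v2|^2 * ... * |v4|^2
= 7 * 9 * 3 * 5
Running product: 7, 63, 189, 945
N(V) = 945


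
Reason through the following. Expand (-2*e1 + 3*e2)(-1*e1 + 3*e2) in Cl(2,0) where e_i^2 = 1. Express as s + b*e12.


Expand: (-2*e1 + 3*e2)(-1*e1 + 3*e2)
= (-2)*(-1)*e1e1 + (-2)*3*e1e2 + 3*(-1)*e2e1 + 3*3*e2e2
Using e1^2 = e2^2 = 1, e2e1 = -e1e2:
Scalar part s = (-2)*(-1) + 3*3 = 2 + 9 = 11
Bivector part b = (-2)*3 - 3*(-1) = -6 - (-3) = -3
uv = 11 - 3*e12


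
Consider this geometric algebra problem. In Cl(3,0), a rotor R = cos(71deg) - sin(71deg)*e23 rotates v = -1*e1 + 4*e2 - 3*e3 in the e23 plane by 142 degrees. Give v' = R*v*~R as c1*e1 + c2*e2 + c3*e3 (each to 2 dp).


Rotor R = cos(71deg) - sin(71deg)*e23
Rotation angle theta = 2 * 71 = 142 degrees in the e23 plane (e2 -> e3).
The component perpendicular to the plane (e1) is invariant: v'_1 = v1 = -1.00
cos(142deg) = -0.7880, sin(142deg) = 0.6157
v'_2 = v2*cos(theta) - v3*sin(theta) = 4*(-0.7880) - (-3)*0.6157 = -1.31
v'_3 = v2*sin(theta) + v3*cos(theta) = 4*0.6157 + (-3)*(-0.7880) = 4.83
v' = -1.00*e1 - 1.31*e2 + 4.83*e3


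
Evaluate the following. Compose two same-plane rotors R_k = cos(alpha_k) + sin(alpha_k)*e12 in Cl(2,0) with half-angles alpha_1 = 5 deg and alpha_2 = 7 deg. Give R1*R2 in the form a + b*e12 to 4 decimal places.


Same-plane rotors commute and their half-angles add:
R1*R2 = cos(a1 + a2) + sin(a1 + a2)*e12.
a1 + a2 = 5 + 7 = 12 deg
cos(12 deg) = 0.9781
sin(12 deg) = 0.2079
R1*R2 = 0.9781 + 0.2079*e12


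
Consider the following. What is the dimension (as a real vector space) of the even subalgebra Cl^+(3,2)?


Even subalgebra dimension = 2^(n-1)
n = 3 + 2 = 5
2^(5 - 1) = 2^4 = 16
Verification: sum of C(5,k) for even k = 1 + 10 + 5 = 16
Result = 16


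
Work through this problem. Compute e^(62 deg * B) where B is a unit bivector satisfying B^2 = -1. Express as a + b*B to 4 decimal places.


For a unit bivector B with B^2 = -1, the exponential series gives
e^(theta*B) = cos(theta) + sin(theta)*B (the GA analogue of Euler's formula).
theta = 62 degrees = 1.082104 rad
cos(62 deg) = 0.4695
sin(62 deg) = 0.8829
exp(theta*B) = 0.4695 + 0.8829*B


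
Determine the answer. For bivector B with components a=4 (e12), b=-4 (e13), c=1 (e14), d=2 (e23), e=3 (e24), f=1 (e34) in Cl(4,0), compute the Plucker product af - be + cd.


Plucker relation: af - be + cd
a*f = 4*1 = 4
b*e = (-4)*3 = -12
c*d = 1*2 = 2
af - be + cd = 4 - (-12) + 2
= 18


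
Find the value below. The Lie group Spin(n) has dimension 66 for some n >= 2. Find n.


dim Spin(n) = dim so(n) = n(n-1)/2.
Solve n(n-1)/2 = 66, i.e. n^2 - n - 132 = 0.
Discriminant = 1 + 8*66 = 529
n = (1 + sqrt(529))/2 = (1 + 23)/2 = 12


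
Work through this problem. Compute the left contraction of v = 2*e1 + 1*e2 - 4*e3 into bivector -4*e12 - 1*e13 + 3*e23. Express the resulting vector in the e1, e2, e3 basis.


Left contraction v _| B = <vB>_1 (grade-1 part of the geometric product vB).
Using e1_|e12 = e2, e2_|e12 = -e1, e1_|e13 = e3, e3_|e13 = -e1, e2_|e23 = e3, e3_|e23 = -e2:
e1 coeff: -v2*b12 - v3*b13 = -(1)*(-4) - (-4)*(-1) = 0
e2 coeff: v1*b12 - v3*b23 = (2)*(-4) - (-4)*(3) = 4
e3 coeff: v1*b13 + v2*b23 = (2)*(-1) + (1)*(3) = 1
v _| B = 0*e1 + 4*e2 + 1*e3


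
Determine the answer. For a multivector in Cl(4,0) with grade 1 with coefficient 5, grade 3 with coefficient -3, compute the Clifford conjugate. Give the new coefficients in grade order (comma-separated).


Clifford conjugate sign for grade k: (-1)^(k(k+1)/2)
Grade 1: (-1)^(1*2/2) = (-1)^1 = -1, coeff 5 -> -5
Grade 3: (-1)^(3*4/2) = (-1)^6 = 1, coeff -3 -> -3
Conjugated coefficients: -5, -3


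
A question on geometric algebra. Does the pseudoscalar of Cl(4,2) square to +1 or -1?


The pseudoscalar I = e1...e_n (product of all n generators) of Cl(p,q) satisfies I^2 = (-1)^(q + n(n-1)/2).
p = 4, q = 2, n = p + q = 6
n(n-1)/2 = 6 * 5 / 2 = 15
Exponent = q + n(n-1)/2 = 2 + 15 = 17
I^2 = (-1)^17 = -1


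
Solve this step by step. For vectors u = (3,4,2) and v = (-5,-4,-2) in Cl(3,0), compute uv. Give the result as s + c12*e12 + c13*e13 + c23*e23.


In Cl(3,0): e_i^2 = 1, e_ie_j = -e_je_i for i != j.
Scalar part = u . v = 3*(-5) + 4*(-4) + 2*(-2)
= -15 + (-16) + (-4) = -35
e12 coeff = 3*(-4) - 4*(-5) = -12 - (-20) = 8
e13 coeff = 3*(-2) - 2*(-5) = -6 - (-10) = 4
e23 coeff = 4*(-2) - 2*(-4) = -8 - (-8) = 0
uv = -35 + 8*e12 + 4*e13 + 0*e23


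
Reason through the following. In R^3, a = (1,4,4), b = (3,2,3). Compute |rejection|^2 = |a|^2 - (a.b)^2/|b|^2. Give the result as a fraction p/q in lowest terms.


|a|^2 = 1^2 + 4^2 + 4^2 = 33
|b|^2 = 3^2 + 2^2 + 3^2 = 22
a . b = 1*3 + 4*2 + 4*3 = 23
(a.b)^2 = 23^2 = 529
|rej|^2 = 33 - 529/22
= (726 - 529)/22
= 197/22
In lowest terms: 197/22


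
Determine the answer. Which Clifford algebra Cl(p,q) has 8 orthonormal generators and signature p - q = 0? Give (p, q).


We need p + q = 8 and p - q = 0.
Adding: 2p = 8 + 0 = 8, so p = 4.
Then q = 8 - 4 = 4.
(p, q) = (4, 4)


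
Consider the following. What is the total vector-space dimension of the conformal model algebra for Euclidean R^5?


The conformal model of R^5 uses Cl(6,1): the 5 Euclidean generators plus two extra orthogonal generators e+ (e+^2 = +1) and e- (e-^2 = -1), from which the null vectors e0, einf are built.
Number of generators m = 5 + 2 = 7.
dim Cl(p,q) = 2^m = 2^7 = 128


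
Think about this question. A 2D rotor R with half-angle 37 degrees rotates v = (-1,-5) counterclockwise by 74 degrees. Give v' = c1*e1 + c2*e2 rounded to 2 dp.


Rotor R = cos(37deg) - sin(37deg)*e12
Rotation angle theta = 2 * 37 = 74 degrees
v' = R*v*~R rotates v by theta.
cos(74deg) = 0.2756, sin(74deg) = 0.9613
v'_1 = -1*cos(74deg) - (-5)*sin(74deg)
= -1*0.2756 - (-5)*0.9613
= 4.53
v'_2 = -1*sin(74deg) + (-5)*cos(74deg)
= -1*0.9613 + (-5)*0.2756
= -2.34
v' = 4.53*e1 - 2.34*e2


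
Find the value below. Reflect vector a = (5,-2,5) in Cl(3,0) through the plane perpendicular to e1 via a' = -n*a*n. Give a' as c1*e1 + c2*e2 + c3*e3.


Reflection formula: a' = -n*a*n, with n = e1 (unit vector, n^2 = 1).
For reflection through hyperplane perp to e1:
The component along e1 flips sign, others stay.
a = (5, -2, 5)
a' = (-5, -2, 5)
a' = -5*e1 - 2*e2 + 5*e3


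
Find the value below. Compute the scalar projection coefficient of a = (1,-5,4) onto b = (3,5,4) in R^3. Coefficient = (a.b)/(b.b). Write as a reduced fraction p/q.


Projection coefficient = (a . b) / (b . b)
a . b = 1*3 + (-5)*5 + 4*4
= 3 + (-25) + 16 = -6
b . b = 3^2 + 5^2 + 4^2
= 9 + 25 + 16 = 50
Coefficient = -6/50
In lowest terms: -3/25


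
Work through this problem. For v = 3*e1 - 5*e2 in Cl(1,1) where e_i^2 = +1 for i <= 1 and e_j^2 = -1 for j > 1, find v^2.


v^2 = sum of c_i^2 * e_i^2
Positive signature terms (e_i^2 = +1): 3^2 = 9
Negative signature terms (e_j^2 = -1): (-5)^2 = 25
v^2 = 9 - 25 = -16


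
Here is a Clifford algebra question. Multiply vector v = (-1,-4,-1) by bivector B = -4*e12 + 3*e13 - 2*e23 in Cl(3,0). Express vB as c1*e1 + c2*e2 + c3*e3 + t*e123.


vB has grade-1 (vector) and grade-3 (trivector) parts: vB = (v _| B) + (v ^ B).
Vector part <vB>_1:
  e1: -v2*b12 - v3*b13 = -(-4)*(-4) - (-1)*(3) = -13
  e2: v1*b12 - v3*b23 = (-1)*(-4) - (-1)*(-2) = 2
  e3: v1*b13 + v2*b23 = (-1)*(3) + (-4)*(-2) = 5
Trivector part <vB>_3:
  e123: v1*b23 - v2*b13 + v3*b12 = (-1)*(-2) - (-4)*(3) + (-1)*(-4) = 18
vB = -13*e1 + 2*e2 + 5*e3 + 18*e123


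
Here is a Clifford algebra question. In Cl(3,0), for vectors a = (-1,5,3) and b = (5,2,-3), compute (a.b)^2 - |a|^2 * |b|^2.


a . b = (-1)*5 + 5*2 + 3*(-3)
= -5 + 10 + (-9) = -4
|a|^2 = (-1)^2 + 5^2 + 3^2 = 35
|b|^2 = 5^2 + 2^2 + (-3)^2 = 38
(a.b)^2 = (-4)^2 = 16
|a|^2 * |b|^2 = 35 * 38 = 1330
Result = 16 - 1330 = -1314


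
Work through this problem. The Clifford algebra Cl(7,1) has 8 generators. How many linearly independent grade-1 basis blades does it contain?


Number of grade-k basis blades in Cl(p,q) with n = p + q is C(n, k).
n = 7 + 1 = 8
C(8, 1) = 8! / (1! * 7!)
= 40320 / (1 * 5040)
= 8


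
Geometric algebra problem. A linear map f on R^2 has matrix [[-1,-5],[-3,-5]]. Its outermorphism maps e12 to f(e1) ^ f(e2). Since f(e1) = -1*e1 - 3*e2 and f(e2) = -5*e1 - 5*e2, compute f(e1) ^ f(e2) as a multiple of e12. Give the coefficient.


The outermorphism of a linear map f sends e1^e2 to f(e1)^f(e2).
f(e1) = -1*e1 - 3*e2
f(e2) = -5*e1 - 5*e2
f(e1) ^ f(e2) = (-1*e1 - 3*e2) ^ (-5*e1 - 5*e2)
= (-1)*(-5)*e12 + (-3)*(-5)*e21
= (5 - 15)*e12
= -10*e12
Coefficient = -10


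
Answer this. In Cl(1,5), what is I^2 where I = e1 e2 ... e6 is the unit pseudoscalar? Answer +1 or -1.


The pseudoscalar I = e1...e_n (product of all n generators) of Cl(p,q) satisfies I^2 = (-1)^(q + n(n-1)/2).
p = 1, q = 5, n = p + q = 6
n(n-1)/2 = 6 * 5 / 2 = 15
Exponent = q + n(n-1)/2 = 5 + 15 = 20
I^2 = (-1)^20 = +1


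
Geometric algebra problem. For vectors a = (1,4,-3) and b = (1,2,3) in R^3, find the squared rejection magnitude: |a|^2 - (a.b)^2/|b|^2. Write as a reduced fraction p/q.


|a|^2 = 1^2 + 4^2 + (-3)^2 = 26
|b|^2 = 1^2 + 2^2 + 3^2 = 14
a . b = 1*1 + 4*2 + (-3)*3 = 0
(a.b)^2 = 0^2 = 0
|rej|^2 = 26 - 0/14
= (364 - 0)/14
= 364/14
In lowest terms: 26/1


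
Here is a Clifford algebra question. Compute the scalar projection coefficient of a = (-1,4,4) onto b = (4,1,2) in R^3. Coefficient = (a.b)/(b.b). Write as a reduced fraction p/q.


Projection coefficient = (a . b) / (b . b)
a . b = (-1)*4 + 4*1 + 4*2
= -4 + 4 + 8 = 8
b . b = 4^2 + 1^2 + 2^2
= 16 + 1 + 4 = 21
Coefficient = 8/21
In lowest terms: 8/21


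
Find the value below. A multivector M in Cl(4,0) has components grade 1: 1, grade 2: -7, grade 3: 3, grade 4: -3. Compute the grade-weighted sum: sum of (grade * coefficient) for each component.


Grade-weighted sum = sum of grade_k * coefficient_k
1*1 = 1
2*(-7) = -14
3*3 = 9
4*(-3) = -12
Total = 1 + (-14) + 9 + (-12) = -16


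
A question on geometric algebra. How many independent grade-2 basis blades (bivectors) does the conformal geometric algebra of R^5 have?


The conformal model of R^5 uses Cl(6,1) with m = 5 + 2 = 7 generators.
Number of grade-2 blades = C(m, 2) = C(7, 2)
= 7*6/2 = 21


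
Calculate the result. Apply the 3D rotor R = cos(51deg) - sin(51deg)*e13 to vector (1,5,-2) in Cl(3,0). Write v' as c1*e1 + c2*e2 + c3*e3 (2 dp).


Rotor R = cos(51deg) - sin(51deg)*e13
Rotation angle theta = 2 * 51 = 102 degrees in the e13 plane (e1 -> e3).
The component perpendicular to the plane (e2) is invariant: v'_2 = v2 = 5.00
cos(102deg) = -0.2079, sin(102deg) = 0.9781
v'_1 = v1*cos(theta) - v3*sin(theta) = 1*(-0.2079) - (-2)*0.9781 = 1.75
v'_3 = v1*sin(theta) + v3*cos(theta) = 1*0.9781 + (-2)*(-0.2079) = 1.39
v' = 1.75*e1 + 5.00*e2 + 1.39*e3


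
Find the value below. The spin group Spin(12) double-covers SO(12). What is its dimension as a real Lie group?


Spin(n) double-covers SO(n); both have Lie algebra so(n) of dimension n(n-1)/2.
n = 12
n(n-1) = 12 * 11 = 132
dim Spin(12) = 132/2 = 66


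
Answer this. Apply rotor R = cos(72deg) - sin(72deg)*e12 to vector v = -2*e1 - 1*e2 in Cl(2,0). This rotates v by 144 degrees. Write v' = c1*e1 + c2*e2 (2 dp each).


Rotor R = cos(72deg) - sin(72deg)*e12
Rotation angle theta = 2 * 72 = 144 degrees
v' = R*v*~R rotates v by theta.
cos(144deg) = -0.8090, sin(144deg) = 0.5878
v'_1 = -2*cos(144deg) - (-1)*sin(144deg)
= -2*(-0.8090) - (-1)*0.5878
= 2.21
v'_2 = -2*sin(144deg) + (-1)*cos(144deg)
= -2*0.5878 + (-1)*(-0.8090)
= -0.37
v' = 2.21*e1 - 0.37*e2


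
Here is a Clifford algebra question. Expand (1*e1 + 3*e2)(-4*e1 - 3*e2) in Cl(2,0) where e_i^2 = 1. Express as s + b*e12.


Expand: (1*e1 + 3*e2)(-4*e1 - 3*e2)
= 1*(-4)*e1e1 + 1*(-3)*e1e2 + 3*(-4)*e2e1 + 3*(-3)*e2e2
Using e1^2 = e2^2 = 1, e2e1 = -e1e2:
Scalar part s = 1*(-4) + 3*(-3) = -4 + (-9) = -13
Bivector part b = 1*(-3) - 3*(-4) = -3 - (-12) = 9
uv = -13 + 9*e12


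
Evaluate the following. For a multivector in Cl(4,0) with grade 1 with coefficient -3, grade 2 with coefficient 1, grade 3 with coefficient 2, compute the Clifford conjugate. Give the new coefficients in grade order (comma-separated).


Clifford conjugate sign for grade k: (-1)^(k(k+1)/2)
Grade 1: (-1)^(1*2/2) = (-1)^1 = -1, coeff -3 -> 3
Grade 2: (-1)^(2*3/2) = (-1)^3 = -1, coeff 1 -> -1
Grade 3: (-1)^(3*4/2) = (-1)^6 = 1, coeff 2 -> 2
Conjugated coefficients: 3, -1, 2


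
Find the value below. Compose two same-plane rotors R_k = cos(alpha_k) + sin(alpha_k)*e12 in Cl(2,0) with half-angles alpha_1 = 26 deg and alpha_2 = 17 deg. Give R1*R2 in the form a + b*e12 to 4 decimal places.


Same-plane rotors commute and their half-angles add:
R1*R2 = cos(a1 + a2) + sin(a1 + a2)*e12.
a1 + a2 = 26 + 17 = 43 deg
cos(43 deg) = 0.7314
sin(43 deg) = 0.6820
R1*R2 = 0.7314 + 0.6820*e12


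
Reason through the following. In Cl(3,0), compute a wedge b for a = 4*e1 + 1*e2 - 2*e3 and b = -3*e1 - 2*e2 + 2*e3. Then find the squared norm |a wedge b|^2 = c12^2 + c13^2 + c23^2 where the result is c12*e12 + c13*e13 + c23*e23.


a wedge b = (a1*b2 - a2*b1)*e12 + (a1*b3 - a3*b1)*e13 + (a2*b3 - a3*b2)*e23
e12 coeff: 4*(-2) - 1*(-3) = -8 - (-3) = -5
e13 coeff: 4*2 - (-2)*(-3) = 8 - 6 = 2
e23 coeff: 1*2 - (-2)*(-2) = 2 - 4 = -2
|a wedge b|^2 = (-5)^2 + 2^2 + (-2)^2
= 25 + 4 + 4
= 33


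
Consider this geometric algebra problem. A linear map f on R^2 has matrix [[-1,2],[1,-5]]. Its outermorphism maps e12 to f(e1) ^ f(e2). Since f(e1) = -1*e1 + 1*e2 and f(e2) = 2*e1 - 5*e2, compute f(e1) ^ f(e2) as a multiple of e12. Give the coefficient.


The outermorphism of a linear map f sends e1^e2 to f(e1)^f(e2).
f(e1) = -1*e1 + 1*e2
f(e2) = 2*e1 - 5*e2
f(e1) ^ f(e2) = (-1*e1 + 1*e2) ^ (2*e1 - 5*e2)
= (-1)*(-5)*e12 + 1*2*e21
= (5 - 2)*e12
= 3*e12
Coefficient = 3


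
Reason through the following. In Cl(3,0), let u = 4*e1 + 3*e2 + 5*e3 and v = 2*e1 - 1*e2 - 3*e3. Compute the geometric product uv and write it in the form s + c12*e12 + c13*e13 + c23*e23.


In Cl(3,0): e_i^2 = 1, e_ie_j = -e_je_i for i != j.
Scalar part = u . v = 4*2 + 3*(-1) + 5*(-3)
= 8 + (-3) + (-15) = -10
e12 coeff = 4*(-1) - 3*2 = -4 - 6 = -10
e13 coeff = 4*(-3) - 5*2 = -12 - 10 = -22
e23 coeff = 3*(-3) - 5*(-1) = -9 - (-5) = -4
uv = -10 - 10*e12 - 22*e13 - 4*e23


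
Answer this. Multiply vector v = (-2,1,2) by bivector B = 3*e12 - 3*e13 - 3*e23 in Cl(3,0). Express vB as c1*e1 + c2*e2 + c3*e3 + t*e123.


vB has grade-1 (vector) and grade-3 (trivector) parts: vB = (v _| B) + (v ^ B).
Vector part <vB>_1:
  e1: -v2*b12 - v3*b13 = -(1)*(3) - (2)*(-3) = 3
  e2: v1*b12 - v3*b23 = (-2)*(3) - (2)*(-3) = 0
  e3: v1*b13 + v2*b23 = (-2)*(-3) + (1)*(-3) = 3
Trivector part <vB>_3:
  e123: v1*b23 - v2*b13 + v3*b12 = (-2)*(-3) - (1)*(-3) + (2)*(3) = 15
vB = 3*e1 + 0*e2 + 3*e3 + 15*e123


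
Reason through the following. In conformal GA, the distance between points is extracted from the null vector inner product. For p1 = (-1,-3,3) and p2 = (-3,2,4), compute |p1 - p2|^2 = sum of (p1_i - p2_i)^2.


p1 - p2 = (2, -5, -1)
|p1 - p2|^2 = 2^2 + (-5)^2 + (-1)^2
= 4 + 25 + 1
= 30


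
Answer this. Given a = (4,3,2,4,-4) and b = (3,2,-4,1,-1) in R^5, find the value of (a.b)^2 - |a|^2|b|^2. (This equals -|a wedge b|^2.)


a . b = 4*3 + 3*2 + 2*(-4) + 4*1 + (-4)*(-1)
= 12 + 6 + (-8) + 4 + 4 = 18
|a|^2 = 4^2 + 3^2 + 2^2 + 4^2 + (-4)^2 = 61
|b|^2 = 3^2 + 2^2 + (-4)^2 + 1^2 + (-1)^2 = 31
(a.b)^2 = 18^2 = 324
|a|^2 * |b|^2 = 61 * 31 = 1891
Result = 324 - 1891 = -1567


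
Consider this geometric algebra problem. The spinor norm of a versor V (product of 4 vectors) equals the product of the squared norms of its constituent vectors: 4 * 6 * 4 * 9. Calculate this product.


Spinor norm N(V) = |v1|^2 * |v2|^2 * ... * |v4|^2
= 4 * 6 * 4 * 9
Running product: 4, 24, 96, 864
N(V) = 864


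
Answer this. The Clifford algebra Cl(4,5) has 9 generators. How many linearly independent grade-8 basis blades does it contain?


Number of grade-k basis blades in Cl(p,q) with n = p + q is C(n, k).
n = 4 + 5 = 9
C(9, 8) = 9! / (8! * 1!)
= 362880 / (40320 * 1)
= 9


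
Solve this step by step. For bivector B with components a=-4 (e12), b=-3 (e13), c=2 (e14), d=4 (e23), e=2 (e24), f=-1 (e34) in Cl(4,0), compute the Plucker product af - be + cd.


Plucker relation: af - be + cd
a*f = (-4)*(-1) = 4
b*e = (-3)*2 = -6
c*d = 2*4 = 8
af - be + cd = 4 - (-6) + 8
= 18


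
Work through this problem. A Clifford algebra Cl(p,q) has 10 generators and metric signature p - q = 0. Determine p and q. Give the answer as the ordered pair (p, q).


We need p + q = 10 and p - q = 0.
Adding: 2p = 10 + 0 = 10, so p = 5.
Then q = 10 - 5 = 5.
(p, q) = (5, 5)


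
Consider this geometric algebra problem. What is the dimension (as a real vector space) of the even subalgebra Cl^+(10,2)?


Even subalgebra dimension = 2^(n-1)
n = 10 + 2 = 12
2^(12 - 1) = 2^11 = 2048
Verification: sum of C(12,k) for even k = 1 + 66 + 495 + 924 + 495 + 66 + 1 = 2048
Result = 2048


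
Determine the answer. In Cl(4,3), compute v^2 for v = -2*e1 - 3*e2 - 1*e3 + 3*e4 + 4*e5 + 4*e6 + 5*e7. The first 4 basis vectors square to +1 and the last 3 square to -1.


v^2 = sum of c_i^2 * e_i^2
Positive signature terms (e_i^2 = +1): (-2)^2 + (-3)^2 + (-1)^2 + 3^2 = 23
Negative signature terms (e_j^2 = -1): 4^2 + 4^2 + 5^2 = 57
v^2 = 23 - 57 = -34


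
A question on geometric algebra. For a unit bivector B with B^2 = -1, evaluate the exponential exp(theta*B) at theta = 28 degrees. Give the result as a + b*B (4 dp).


For a unit bivector B with B^2 = -1, the exponential series gives
e^(theta*B) = cos(theta) + sin(theta)*B (the GA analogue of Euler's formula).
theta = 28 degrees = 0.488692 rad
cos(28 deg) = 0.8829
sin(28 deg) = 0.4695
exp(theta*B) = 0.8829 + 0.4695*B


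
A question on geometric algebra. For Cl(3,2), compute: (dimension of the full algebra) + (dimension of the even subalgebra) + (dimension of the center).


n = 3 + 2 = 5
Total dim = 2^5 = 32
Even subalgebra dim = 2^4 = 16
n is odd, so center dim = 2
Sum = 32 + 16 + 2 = 50


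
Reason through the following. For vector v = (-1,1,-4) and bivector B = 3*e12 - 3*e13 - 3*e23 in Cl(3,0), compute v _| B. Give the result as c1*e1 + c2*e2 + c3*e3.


Left contraction v _| B = <vB>_1 (grade-1 part of the geometric product vB).
Using e1_|e12 = e2, e2_|e12 = -e1, e1_|e13 = e3, e3_|e13 = -e1, e2_|e23 = e3, e3_|e23 = -e2:
e1 coeff: -v2*b12 - v3*b13 = -(1)*(3) - (-4)*(-3) = -15
e2 coeff: v1*b12 - v3*b23 = (-1)*(3) - (-4)*(-3) = -15
e3 coeff: v1*b13 + v2*b23 = (-1)*(-3) + (1)*(-3) = 0
v _| B = -15*e1 - 15*e2 + 0*e3


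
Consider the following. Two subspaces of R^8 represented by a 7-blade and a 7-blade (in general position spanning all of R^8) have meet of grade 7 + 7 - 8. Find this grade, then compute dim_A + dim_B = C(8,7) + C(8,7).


Meet grade = grade(A) + grade(B) - n
= 7 + 7 - 8 = 6
C(8,7) = 8
C(8,7) = 8
dim_A + dim_B = 8 + 8 = 16


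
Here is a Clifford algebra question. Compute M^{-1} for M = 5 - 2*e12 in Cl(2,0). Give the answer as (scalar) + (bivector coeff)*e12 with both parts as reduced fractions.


M = 5 - 2*e12, where e12^2 = -1.
Since M commutes with its reverse ~M = a - b*e12, M * ~M = a^2 - b^2*e12^2 = a^2 + b^2.
So M^{-1} = ~M / (a^2 + b^2) = (a - b*e12)/(a^2 + b^2).
a^2 + b^2 = 25 + 4 = 29
Scalar part = 5/29 = 5/29
Bivector coeff = 2/29 = 2/29
M^{-1} = 5/29 + 2/29*e12


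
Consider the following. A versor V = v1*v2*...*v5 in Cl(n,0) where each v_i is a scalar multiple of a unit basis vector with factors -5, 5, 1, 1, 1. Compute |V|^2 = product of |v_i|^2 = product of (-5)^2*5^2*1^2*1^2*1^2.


Each vector v_i has |v_i|^2 = s_i^2
Squared scales: (-5)^2 = 25, 5^2 = 25, 1^2 = 1, 1^2 = 1, 1^2 = 1
|V|^2 = 25 * 25 * 1 * 1 * 1
= 625


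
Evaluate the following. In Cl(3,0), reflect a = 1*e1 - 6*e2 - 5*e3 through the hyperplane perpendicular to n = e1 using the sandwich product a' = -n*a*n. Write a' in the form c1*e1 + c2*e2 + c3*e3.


Reflection formula: a' = -n*a*n, with n = e1 (unit vector, n^2 = 1).
For reflection through hyperplane perp to e1:
The component along e1 flips sign, others stay.
a = (1, -6, -5)
a' = (-1, -6, -5)
a' = -1*e1 - 6*e2 - 5*e3


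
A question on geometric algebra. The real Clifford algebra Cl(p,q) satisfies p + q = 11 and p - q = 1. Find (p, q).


We need p + q = 11 and p - q = 1.
Adding: 2p = 11 + 1 = 12, so p = 6.
Then q = 11 - 6 = 5.
(p, q) = (6, 5)


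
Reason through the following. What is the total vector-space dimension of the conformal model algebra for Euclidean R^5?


The conformal model of R^5 uses Cl(6,1): the 5 Euclidean generators plus two extra orthogonal generators e+ (e+^2 = +1) and e- (e-^2 = -1), from which the null vectors e0, einf are built.
Number of generators m = 5 + 2 = 7.
dim Cl(p,q) = 2^m = 2^7 = 128


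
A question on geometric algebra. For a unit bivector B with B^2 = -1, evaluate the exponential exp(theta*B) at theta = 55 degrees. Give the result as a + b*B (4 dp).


For a unit bivector B with B^2 = -1, the exponential series gives
e^(theta*B) = cos(theta) + sin(theta)*B (the GA analogue of Euler's formula).
theta = 55 degrees = 0.959931 rad
cos(55 deg) = 0.5736
sin(55 deg) = 0.8192
exp(theta*B) = 0.5736 + 0.8192*B


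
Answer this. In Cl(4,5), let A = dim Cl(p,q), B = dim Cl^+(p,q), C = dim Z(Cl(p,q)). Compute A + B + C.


n = 4 + 5 = 9
Total dim = 2^9 = 512
Even subalgebra dim = 2^8 = 256
n is odd, so center dim = 2
Sum = 512 + 256 + 2 = 770


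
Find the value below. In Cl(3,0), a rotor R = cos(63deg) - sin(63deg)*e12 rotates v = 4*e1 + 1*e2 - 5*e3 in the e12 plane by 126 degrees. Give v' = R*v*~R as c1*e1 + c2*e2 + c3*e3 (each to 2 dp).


Rotor R = cos(63deg) - sin(63deg)*e12
Rotation angle theta = 2 * 63 = 126 degrees in the e12 plane (e1 -> e2).
The component perpendicular to the plane (e3) is invariant: v'_3 = v3 = -5.00
cos(126deg) = -0.5878, sin(126deg) = 0.8090
v'_1 = v1*cos(theta) - v2*sin(theta) = 4*(-0.5878) - 1*0.8090 = -3.16
v'_2 = v1*sin(theta) + v2*cos(theta) = 4*0.8090 + 1*(-0.5878) = 2.65
v' = -3.16*e1 + 2.65*e2 - 5.00*e3


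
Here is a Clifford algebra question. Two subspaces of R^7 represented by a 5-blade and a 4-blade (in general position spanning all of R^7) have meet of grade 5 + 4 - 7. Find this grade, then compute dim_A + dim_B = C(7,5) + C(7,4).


Meet grade = grade(A) + grade(B) - n
= 5 + 4 - 7 = 2
C(7,5) = 21
C(7,4) = 35
dim_A + dim_B = 21 + 35 = 56


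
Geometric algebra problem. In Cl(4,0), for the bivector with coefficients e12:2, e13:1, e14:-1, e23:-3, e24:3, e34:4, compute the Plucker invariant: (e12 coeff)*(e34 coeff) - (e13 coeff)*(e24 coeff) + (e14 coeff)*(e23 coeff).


Plucker relation: af - be + cd
a*f = 2*4 = 8
b*e = 1*3 = 3
c*d = (-1)*(-3) = 3
af - be + cd = 8 - 3 + 3
= 8


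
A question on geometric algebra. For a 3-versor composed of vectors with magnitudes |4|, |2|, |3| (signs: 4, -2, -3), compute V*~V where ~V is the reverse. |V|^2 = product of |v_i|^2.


Each vector v_i has |v_i|^2 = s_i^2
Squared scales: 4^2 = 16, (-2)^2 = 4, (-3)^2 = 9
|V|^2 = 16 * 4 * 9
= 576


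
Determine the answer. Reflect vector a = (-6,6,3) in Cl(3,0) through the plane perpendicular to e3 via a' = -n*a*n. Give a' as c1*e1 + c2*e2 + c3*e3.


Reflection formula: a' = -n*a*n, with n = e3 (unit vector, n^2 = 1).
For reflection through hyperplane perp to e3:
The component along e3 flips sign, others stay.
a = (-6, 6, 3)
a' = (-6, 6, -3)
a' = -6*e1 + 6*e2 - 3*e3


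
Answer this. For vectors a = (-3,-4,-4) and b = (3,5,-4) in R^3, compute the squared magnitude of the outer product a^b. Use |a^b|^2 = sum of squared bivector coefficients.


a wedge b = (a1*b2 - a2*b1)*e12 + (a1*b3 - a3*b1)*e13 + (a2*b3 - a3*b2)*e23
e12 coeff: (-3)*5 - (-4)*3 = -15 - (-12) = -3
e13 coeff: (-3)*(-4) - (-4)*3 = 12 - (-12) = 24
e23 coeff: (-4)*(-4) - (-4)*5 = 16 - (-20) = 36
|a wedge b|^2 = (-3)^2 + 24^2 + 36^2
= 9 + 576 + 1296
= 1881


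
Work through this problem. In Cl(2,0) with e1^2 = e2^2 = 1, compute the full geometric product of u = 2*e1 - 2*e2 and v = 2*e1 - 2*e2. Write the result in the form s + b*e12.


Expand: (2*e1 - 2*e2)(2*e1 - 2*e2)
= 2*2*e1e1 + 2*(-2)*e1e2 + (-2)*2*e2e1 + (-2)*(-2)*e2e2
Using e1^2 = e2^2 = 1, e2e1 = -e1e2:
Scalar part s = 2*2 + (-2)*(-2) = 4 + 4 = 8
Bivector part b = 2*(-2) - (-2)*2 = -4 - (-4) = 0
uv = 8 + 0*e12
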